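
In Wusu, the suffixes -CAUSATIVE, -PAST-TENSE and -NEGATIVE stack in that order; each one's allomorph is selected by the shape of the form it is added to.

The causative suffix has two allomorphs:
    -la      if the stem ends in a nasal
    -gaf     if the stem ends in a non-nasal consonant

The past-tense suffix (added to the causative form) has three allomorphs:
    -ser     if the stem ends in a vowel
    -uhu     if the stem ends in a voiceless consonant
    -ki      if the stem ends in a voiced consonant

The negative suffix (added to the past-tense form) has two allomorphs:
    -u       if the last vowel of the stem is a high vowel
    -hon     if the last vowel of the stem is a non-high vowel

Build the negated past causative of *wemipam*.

wemipamlaserhon

The final consonant of *wemipam* is /m/, which is a nasal, so the causative suffix is -la, giving *wemipamla*.
Since the final sound of the causative form *wemipamla* is /a/ (a vowel), it takes -ser, giving *wemipamlaser*.
The last vowel of the past-tense form *wemipamlaser* is /e/, which is a non-high vowel, so the negative suffix is -hon, giving *wemipamlaserhon*.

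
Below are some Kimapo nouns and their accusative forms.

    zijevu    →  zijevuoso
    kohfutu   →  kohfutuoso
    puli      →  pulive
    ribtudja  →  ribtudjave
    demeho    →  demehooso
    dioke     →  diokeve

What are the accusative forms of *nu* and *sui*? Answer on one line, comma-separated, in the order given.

The alternation tracks the last vowel of the stem — -oso when the last vowel of the stem is a rounded vowel (*zijevu*, *kohfutu*, *demeho*); -ve when the last vowel of the stem is an unrounded vowel (*puli*, *ribtudja*, *dioke*).
*nu* — last vowel /u/ (a rounded vowel) → -oso → *nuoso*.
*sui* — last vowel /i/ (an unrounded vowel) → -ve → *suive*.

nuoso, suive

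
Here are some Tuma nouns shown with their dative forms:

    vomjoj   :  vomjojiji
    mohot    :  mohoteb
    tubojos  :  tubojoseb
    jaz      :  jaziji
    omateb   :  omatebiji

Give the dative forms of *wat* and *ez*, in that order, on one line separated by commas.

Looking at the final consonant of each stem: -eb when the stem ends in a voiceless consonant (*mohot*, *tubojos*); -iji when the stem ends in a voiced consonant (*vomjoj*, *jaz*, *omateb*).
The final consonant of *wat* is /t/, which is voiceless, so the suffix is -eb, giving *wateb*.
The final consonant of *ez* is /z/, which is voiced, so the suffix is -iji, giving *eziji*.

wateb, eziji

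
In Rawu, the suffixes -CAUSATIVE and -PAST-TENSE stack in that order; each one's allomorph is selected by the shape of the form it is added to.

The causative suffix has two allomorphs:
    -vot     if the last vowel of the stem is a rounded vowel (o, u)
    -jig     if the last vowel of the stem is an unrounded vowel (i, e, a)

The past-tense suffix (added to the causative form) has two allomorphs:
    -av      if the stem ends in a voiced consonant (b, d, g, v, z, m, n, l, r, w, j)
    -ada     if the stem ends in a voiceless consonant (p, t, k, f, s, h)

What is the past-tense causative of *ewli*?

ewlijigav

Since the last vowel of *ewli* is /i/ (an unrounded vowel), it takes -jig, giving *ewlijig*.
The final consonant of the causative form *ewlijig* is /g/, which is voiced, so the past-tense suffix is -av, giving *ewlijigav*.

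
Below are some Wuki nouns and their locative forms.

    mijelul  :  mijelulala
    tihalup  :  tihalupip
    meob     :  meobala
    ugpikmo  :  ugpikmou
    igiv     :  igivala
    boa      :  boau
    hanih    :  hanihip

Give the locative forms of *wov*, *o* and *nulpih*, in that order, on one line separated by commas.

wovala, ou, nulpihip

The alternation tracks the final sound of the stem — -ip when the stem ends in a voiceless consonant (*tihalup*, *hanih*); -ala when the stem ends in a voiced consonant (*mijelul*, *meob*, *igiv*); -u when the stem ends in a vowel (*ugpikmo*, *boa*).
*wov*: final sound = /v/, a voiced consonant → -ala → *wovala*.
*o* — final sound /o/ (a vowel) → -u → *ou*.
*nulpih*: final sound = /h/, a voiceless consonant → -ip → *nulpihip*.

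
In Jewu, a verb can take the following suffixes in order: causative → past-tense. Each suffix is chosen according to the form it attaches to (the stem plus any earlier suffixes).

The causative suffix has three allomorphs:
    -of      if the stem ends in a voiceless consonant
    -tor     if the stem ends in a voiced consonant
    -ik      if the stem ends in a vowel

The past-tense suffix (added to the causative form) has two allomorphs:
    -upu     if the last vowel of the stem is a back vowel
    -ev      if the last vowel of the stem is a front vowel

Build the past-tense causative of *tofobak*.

tofobakofupu

*tofobak* — final sound /k/ (a voiceless consonant) → -of → *tofobakof*.
The causative form *tofobakof*: last vowel = /o/, a back vowel → -upu → *tofobakofupu*.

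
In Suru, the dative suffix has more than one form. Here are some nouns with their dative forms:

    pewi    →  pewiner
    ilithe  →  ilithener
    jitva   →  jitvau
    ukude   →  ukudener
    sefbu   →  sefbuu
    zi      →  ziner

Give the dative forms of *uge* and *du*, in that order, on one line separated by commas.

The suffix is conditioned by the last vowel: -ner when the last vowel of the stem is a front vowel (*pewi*, *ilithe*, *ukude*, *zi*); -u when the last vowel of the stem is a back vowel (*jitva*, *sefbu*).
*uge* — last vowel /e/ (a front vowel) → -ner → *ugener*.
The last vowel of *du* is /u/, which is a back vowel, so the suffix is -u, giving *duu*.

ugener, duu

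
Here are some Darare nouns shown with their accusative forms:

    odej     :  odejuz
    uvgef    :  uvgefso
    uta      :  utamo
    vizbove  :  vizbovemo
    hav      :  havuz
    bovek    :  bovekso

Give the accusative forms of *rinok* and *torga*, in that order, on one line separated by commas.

rinokso, torgamo

The suffix is conditioned by the final sound: -so when the stem ends in a voiceless consonant (*uvgef*, *bovek*); -uz when the stem ends in a voiced consonant (*odej*, *hav*); -mo when the stem ends in a vowel (*uta*, *vizbove*).
The final sound of *rinok* is /k/, which is a voiceless consonant, so the suffix is -so, giving *rinokso*.
Since the final sound of *torga* is /a/ (a vowel), it takes -mo, giving *torgamo*.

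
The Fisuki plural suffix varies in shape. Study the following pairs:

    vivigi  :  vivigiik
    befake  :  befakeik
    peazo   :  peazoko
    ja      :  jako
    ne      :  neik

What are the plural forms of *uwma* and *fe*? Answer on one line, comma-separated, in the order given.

The alternation tracks the last vowel of the stem — -ik when the last vowel of the stem is a front vowel (*vivigi*, *befake*, *ne*); -ko when the last vowel of the stem is a back vowel (*peazo*, *ja*).
*uwma*: last vowel = /a/, a back vowel → -ko → *uwmako*.
*fe* — last vowel /e/ (a front vowel) → -ik → *feik*.

uwmako, feik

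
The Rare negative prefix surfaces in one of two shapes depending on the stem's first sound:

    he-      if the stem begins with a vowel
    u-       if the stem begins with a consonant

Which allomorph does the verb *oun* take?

*oun* — first sound /o/ (a vowel) → he-.

he-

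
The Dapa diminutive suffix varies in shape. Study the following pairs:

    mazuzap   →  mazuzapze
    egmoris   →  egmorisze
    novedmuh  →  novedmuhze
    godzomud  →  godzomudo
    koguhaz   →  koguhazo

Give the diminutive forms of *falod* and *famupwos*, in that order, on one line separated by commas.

The alternation tracks the final consonant of the stem — -ze when the stem ends in a voiceless consonant (*mazuzap*, *egmoris*, *novedmuh*); -o when the stem ends in a voiced consonant (*godzomud*, *koguhaz*).
*falod*: final consonant = /d/, voiced → -o → *falodo*.
Since the final consonant of *famupwos* is /s/ (voiceless), it takes -ze, giving *famupwosze*.

falodo, famupwosze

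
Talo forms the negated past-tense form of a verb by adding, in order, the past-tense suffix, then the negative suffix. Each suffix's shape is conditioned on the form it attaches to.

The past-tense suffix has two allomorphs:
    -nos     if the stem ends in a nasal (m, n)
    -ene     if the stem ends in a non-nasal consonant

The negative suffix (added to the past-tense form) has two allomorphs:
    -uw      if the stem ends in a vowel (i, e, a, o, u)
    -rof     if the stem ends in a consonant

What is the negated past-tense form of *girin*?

girinnosrof

Since the final consonant of *girin* is /n/ (a nasal), it takes -nos, giving *girinnos*.
The past-tense form *girinnos* — final sound /s/ (a consonant) → -rof → *girinnosrof*.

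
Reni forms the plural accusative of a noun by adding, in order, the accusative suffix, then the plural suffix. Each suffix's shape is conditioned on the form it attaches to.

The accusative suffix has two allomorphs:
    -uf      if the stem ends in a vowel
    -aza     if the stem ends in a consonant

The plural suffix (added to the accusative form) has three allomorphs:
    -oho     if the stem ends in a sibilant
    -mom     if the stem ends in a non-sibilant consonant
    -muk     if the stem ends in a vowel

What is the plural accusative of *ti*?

*ti*: final sound = /i/, a vowel → -uf → *tiuf*.
The final sound of the accusative form *tiuf* is /f/, which is a non-sibilant consonant, so the plural suffix is -mom, giving *tiufmom*.

tiufmom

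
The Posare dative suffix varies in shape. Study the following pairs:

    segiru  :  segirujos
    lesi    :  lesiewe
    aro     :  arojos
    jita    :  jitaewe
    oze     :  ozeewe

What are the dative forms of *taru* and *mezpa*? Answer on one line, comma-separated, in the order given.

tarujos, mezpaewe

Looking at the last vowel of each stem: -jos when the last vowel of the stem is a rounded vowel (*segiru*, *aro*); -ewe when the last vowel of the stem is an unrounded vowel (*lesi*, *jita*, *oze*).
Since the last vowel of *taru* is /u/ (a rounded vowel), it takes -jos, giving *tarujos*.
Since the last vowel of *mezpa* is /a/ (an unrounded vowel), it takes -ewe, giving *mezpaewe*.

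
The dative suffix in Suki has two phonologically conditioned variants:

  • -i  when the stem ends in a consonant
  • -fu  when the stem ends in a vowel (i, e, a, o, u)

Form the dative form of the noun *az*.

azi

*az*: final sound = /z/, a consonant → -i → *azi*.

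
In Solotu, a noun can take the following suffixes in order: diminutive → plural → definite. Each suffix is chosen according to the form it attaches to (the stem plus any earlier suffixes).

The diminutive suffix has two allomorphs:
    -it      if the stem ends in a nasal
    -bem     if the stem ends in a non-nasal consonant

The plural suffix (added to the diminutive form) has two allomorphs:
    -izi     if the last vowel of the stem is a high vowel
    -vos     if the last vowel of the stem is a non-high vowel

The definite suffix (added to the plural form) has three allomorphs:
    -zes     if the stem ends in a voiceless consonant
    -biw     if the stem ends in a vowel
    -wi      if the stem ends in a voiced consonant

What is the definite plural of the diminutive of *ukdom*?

ukdomitizibiw

The final consonant of *ukdom* is /m/, which is a nasal, so the diminutive suffix is -it, giving *ukdomit*.
The diminutive form *ukdomit* — last vowel /i/ (a high vowel) → -izi → *ukdomitizi*.
Since the final sound of the plural form *ukdomitizi* is /i/ (a vowel), it takes -biw, giving *ukdomitizibiw*.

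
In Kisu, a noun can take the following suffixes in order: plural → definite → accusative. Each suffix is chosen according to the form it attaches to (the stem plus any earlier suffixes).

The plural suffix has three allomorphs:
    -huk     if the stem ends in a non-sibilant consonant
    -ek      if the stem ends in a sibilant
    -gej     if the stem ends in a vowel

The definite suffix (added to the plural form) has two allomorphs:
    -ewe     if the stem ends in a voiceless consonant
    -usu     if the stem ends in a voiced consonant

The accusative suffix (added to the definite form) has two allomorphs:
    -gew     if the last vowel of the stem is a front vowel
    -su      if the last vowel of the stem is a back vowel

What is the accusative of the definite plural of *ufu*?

*ufu* — final sound /u/ (a vowel) → -gej → *ufugej*.
Since the final consonant of the plural form *ufugej* is /j/ (voiced), it takes -usu, giving *ufugejusu*.
The definite form *ufugejusu*: last vowel = /u/, a back vowel → -su → *ufugejususu*.

ufugejususu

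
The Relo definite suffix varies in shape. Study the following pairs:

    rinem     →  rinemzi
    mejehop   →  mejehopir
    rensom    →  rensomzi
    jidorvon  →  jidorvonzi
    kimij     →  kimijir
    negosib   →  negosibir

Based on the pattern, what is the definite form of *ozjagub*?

ozjagubir

The pattern is nasality of the final consonant: -zi when the stem ends in a nasal (*rinem*, *rensom*, *jidorvon*); -ir when the stem ends in a non-nasal consonant (*mejehop*, *kimij*, *negosib*).
*ozjagub* — final consonant /b/ (non-nasal) → -ir → *ozjagubir*.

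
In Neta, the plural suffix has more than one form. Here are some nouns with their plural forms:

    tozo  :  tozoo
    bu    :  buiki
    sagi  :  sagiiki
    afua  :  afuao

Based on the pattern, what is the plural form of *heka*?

The suffix is conditioned by the last vowel: -iki when the last vowel of the stem is a high vowel (*bu*, *sagi*); -o when the last vowel of the stem is a non-high vowel (*tozo*, *afua*).
Since the last vowel of *heka* is /a/ (a non-high vowel), it takes -o, giving *hekao*.

hekao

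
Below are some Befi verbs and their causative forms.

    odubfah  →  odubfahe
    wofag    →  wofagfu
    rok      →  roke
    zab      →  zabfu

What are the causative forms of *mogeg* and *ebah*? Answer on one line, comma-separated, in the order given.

mogegfu, ebahe

The suffix is conditioned by the final consonant: -e when the stem ends in a voiceless consonant (*odubfah*, *rok*); -fu when the stem ends in a voiced consonant (*wofag*, *zab*).
The final consonant of *mogeg* is /g/, which is voiced, so the suffix is -fu, giving *mogegfu*.
Since the final consonant of *ebah* is /h/ (voiceless), it takes -e, giving *ebahe*.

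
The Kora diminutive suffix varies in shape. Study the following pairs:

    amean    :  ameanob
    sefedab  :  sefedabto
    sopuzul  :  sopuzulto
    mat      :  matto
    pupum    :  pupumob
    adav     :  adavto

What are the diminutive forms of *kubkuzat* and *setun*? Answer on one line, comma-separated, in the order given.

kubkuzatto, setunob

The suffix is conditioned by the final consonant: -ob when the stem ends in a nasal (*amean*, *pupum*); -to when the stem ends in a non-nasal consonant (*sefedab*, *sopuzul*, *mat*, *adav*).
The final consonant of *kubkuzat* is /t/, which is non-nasal, so the suffix is -to, giving *kubkuzatto*.
The final consonant of *setun* is /n/, which is a nasal, so the suffix is -ob, giving *setunob*.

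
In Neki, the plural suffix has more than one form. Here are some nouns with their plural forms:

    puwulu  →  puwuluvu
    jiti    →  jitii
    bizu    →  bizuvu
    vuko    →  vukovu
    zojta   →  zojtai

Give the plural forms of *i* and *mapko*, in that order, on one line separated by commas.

The pattern is rounding harmony: -vu when the last vowel of the stem is a rounded vowel (*puwulu*, *bizu*, *vuko*); -i when the last vowel of the stem is an unrounded vowel (*jiti*, *zojta*).
*i* — last vowel /i/ (an unrounded vowel) → -i → *ii*.
The last vowel of *mapko* is /o/, which is a rounded vowel, so the suffix is -vu, giving *mapkovu*.

ii, mapkovu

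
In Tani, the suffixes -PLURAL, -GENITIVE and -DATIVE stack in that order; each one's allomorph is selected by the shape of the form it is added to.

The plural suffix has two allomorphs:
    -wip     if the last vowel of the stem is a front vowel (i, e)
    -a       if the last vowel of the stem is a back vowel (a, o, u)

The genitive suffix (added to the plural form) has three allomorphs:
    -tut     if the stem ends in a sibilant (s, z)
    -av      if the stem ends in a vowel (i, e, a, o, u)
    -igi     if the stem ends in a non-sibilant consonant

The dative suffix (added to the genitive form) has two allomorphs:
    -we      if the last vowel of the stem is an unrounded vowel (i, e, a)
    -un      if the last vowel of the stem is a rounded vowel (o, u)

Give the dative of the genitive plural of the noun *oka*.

okaaavwe

*oka* — last vowel /a/ (a back vowel) → -a → *okaa*.
The final sound of the plural form *okaa* is /a/, which is a vowel, so the genitive suffix is -av, giving *okaaav*.
The genitive form *okaaav*: last vowel = /a/, an unrounded vowel → -we → *okaaavwe*.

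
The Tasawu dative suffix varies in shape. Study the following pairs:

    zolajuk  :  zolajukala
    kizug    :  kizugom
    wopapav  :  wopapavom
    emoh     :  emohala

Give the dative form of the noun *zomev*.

The alternation tracks the final consonant of the stem — -ala when the stem ends in a voiceless consonant (*zolajuk*, *emoh*); -om when the stem ends in a voiced consonant (*kizug*, *wopapav*).
*zomev*: final consonant = /v/, voiced → -om → *zomevom*.

zomevom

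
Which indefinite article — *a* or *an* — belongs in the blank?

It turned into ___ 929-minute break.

a

The indefinite article is chosen by the initial *sound* of the following word, not its spelling.
The number *929* is spoken "nine hundred …", beginning with /naɪn/ — a consonant sound.
So the article is *a*: It turned into a 929-minute break.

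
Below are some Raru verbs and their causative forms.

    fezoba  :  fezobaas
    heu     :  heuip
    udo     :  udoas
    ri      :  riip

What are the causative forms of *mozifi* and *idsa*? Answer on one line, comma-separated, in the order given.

The alternation tracks the last vowel of the stem — -ip when the last vowel of the stem is a high vowel (*heu*, *ri*); -as when the last vowel of the stem is a non-high vowel (*fezoba*, *udo*).
*mozifi* — last vowel /i/ (a high vowel) → -ip → *mozifiip*.
*idsa*: last vowel = /a/, a non-high vowel → -as → *idsaas*.

mozifiip, idsaas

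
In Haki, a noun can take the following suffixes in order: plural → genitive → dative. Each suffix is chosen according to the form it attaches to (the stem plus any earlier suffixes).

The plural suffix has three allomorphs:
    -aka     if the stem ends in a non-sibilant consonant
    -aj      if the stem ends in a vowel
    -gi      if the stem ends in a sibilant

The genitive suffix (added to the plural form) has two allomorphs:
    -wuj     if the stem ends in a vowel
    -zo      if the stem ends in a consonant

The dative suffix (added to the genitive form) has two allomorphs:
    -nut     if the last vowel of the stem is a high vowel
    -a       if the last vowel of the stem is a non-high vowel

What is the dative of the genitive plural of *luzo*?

*luzo*: final sound = /o/, a vowel → -aj → *luzoaj*.
The plural form *luzoaj*: final sound = /j/, a consonant → -zo → *luzoajzo*.
Since the last vowel of the genitive form *luzoajzo* is /o/ (a non-high vowel), it takes -a, giving *luzoajzoa*.

luzoajzoa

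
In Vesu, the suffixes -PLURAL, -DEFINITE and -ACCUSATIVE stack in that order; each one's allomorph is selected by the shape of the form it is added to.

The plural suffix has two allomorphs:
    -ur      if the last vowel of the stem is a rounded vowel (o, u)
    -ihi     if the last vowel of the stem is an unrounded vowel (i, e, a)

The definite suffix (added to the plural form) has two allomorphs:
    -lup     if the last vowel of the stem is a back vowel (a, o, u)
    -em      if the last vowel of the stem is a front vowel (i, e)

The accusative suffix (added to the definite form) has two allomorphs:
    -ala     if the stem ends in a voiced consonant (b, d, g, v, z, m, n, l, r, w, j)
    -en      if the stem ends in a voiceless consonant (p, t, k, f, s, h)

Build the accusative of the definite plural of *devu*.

devuurlupen

*devu* — last vowel /u/ (a rounded vowel) → -ur → *devuur*.
The plural form *devuur*: last vowel = /u/, a back vowel → -lup → *devuurlup*.
The final consonant of the definite form *devuurlup* is /p/, which is voiceless, so the accusative suffix is -en, giving *devuurlupen*.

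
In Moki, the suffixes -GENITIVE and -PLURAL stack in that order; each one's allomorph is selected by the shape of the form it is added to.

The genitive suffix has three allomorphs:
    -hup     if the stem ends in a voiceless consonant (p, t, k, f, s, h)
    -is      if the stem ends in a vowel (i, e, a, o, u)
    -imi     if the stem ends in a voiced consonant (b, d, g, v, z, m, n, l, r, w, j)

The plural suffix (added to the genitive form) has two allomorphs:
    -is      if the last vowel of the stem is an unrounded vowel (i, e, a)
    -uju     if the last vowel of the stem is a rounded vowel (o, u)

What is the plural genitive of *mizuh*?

mizuhhupuju

*mizuh* — final sound /h/ (a voiceless consonant) → -hup → *mizuhhup*.
The last vowel of the genitive form *mizuhhup* is /u/, which is a rounded vowel, so the plural suffix is -uju, giving *mizuhhupuju*.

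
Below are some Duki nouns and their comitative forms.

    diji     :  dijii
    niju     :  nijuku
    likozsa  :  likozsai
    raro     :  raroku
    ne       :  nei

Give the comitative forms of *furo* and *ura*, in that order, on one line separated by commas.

The suffix is conditioned by the last vowel: -ku when the last vowel of the stem is a rounded vowel (*niju*, *raro*); -i when the last vowel of the stem is an unrounded vowel (*diji*, *likozsa*, *ne*).
Since the last vowel of *furo* is /o/ (a rounded vowel), it takes -ku, giving *furoku*.
*ura* — last vowel /a/ (an unrounded vowel) → -i → *urai*.

furoku, urai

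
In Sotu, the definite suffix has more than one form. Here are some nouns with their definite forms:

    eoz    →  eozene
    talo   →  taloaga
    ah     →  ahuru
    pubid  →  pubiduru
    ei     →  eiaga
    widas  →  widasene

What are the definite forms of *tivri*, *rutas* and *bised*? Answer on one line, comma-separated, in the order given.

tivriaga, rutasene, biseduru

Looking at the final sound of each stem: -ene when the stem ends in a sibilant (*eoz*, *widas*); -uru when the stem ends in a non-sibilant consonant (*ah*, *pubid*); -aga when the stem ends in a vowel (*talo*, *ei*).
*tivri*: final sound = /i/, a vowel → -aga → *tivriaga*.
The final sound of *rutas* is /s/, which is a sibilant, so the suffix is -ene, giving *rutasene*.
*bised*: final sound = /d/, a non-sibilant consonant → -uru → *biseduru*.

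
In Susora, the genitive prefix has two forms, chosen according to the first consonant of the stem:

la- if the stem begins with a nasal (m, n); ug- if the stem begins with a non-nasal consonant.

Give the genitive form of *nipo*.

Since the first consonant of *nipo* is /n/ (a nasal), it takes la-, giving *lanipo*.

lanipo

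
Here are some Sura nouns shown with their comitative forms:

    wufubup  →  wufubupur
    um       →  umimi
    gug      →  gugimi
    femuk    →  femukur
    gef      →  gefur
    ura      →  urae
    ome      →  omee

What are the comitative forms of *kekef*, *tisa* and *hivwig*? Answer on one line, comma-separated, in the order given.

kekefur, tisae, hivwigimi

Looking at the final sound of each stem: -ur when the stem ends in a voiceless consonant (*wufubup*, *femuk*, *gef*); -imi when the stem ends in a voiced consonant (*um*, *gug*); -e when the stem ends in a vowel (*ura*, *ome*).
Since the final sound of *kekef* is /f/ (a voiceless consonant), it takes -ur, giving *kekefur*.
*tisa*: final sound = /a/, a vowel → -e → *tisae*.
The final sound of *hivwig* is /g/, which is a voiced consonant, so the suffix is -imi, giving *hivwigimi*.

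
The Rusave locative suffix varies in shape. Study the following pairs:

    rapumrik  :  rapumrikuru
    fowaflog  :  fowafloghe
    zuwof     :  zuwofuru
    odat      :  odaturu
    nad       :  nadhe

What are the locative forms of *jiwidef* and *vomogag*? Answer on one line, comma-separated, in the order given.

jiwidefuru, vomogaghe

The suffix is conditioned by the final consonant: -uru when the stem ends in a voiceless consonant (*rapumrik*, *zuwof*, *odat*); -he when the stem ends in a voiced consonant (*fowaflog*, *nad*).
The final consonant of *jiwidef* is /f/, which is voiceless, so the suffix is -uru, giving *jiwidefuru*.
*vomogag* — final consonant /g/ (voiced) → -he → *vomogaghe*.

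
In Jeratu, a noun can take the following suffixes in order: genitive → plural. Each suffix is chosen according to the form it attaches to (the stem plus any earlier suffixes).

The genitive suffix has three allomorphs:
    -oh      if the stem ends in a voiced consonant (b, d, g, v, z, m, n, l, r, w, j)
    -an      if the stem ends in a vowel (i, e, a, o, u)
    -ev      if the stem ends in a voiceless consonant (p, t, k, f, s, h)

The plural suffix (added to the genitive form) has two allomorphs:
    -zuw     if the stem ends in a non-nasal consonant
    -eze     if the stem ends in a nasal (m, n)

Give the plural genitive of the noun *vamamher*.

vamamherohzuw

*vamamher* — final sound /r/ (a voiced consonant) → -oh → *vamamheroh*.
The genitive form *vamamheroh*: final consonant = /h/, non-nasal → -zuw → *vamamherohzuw*.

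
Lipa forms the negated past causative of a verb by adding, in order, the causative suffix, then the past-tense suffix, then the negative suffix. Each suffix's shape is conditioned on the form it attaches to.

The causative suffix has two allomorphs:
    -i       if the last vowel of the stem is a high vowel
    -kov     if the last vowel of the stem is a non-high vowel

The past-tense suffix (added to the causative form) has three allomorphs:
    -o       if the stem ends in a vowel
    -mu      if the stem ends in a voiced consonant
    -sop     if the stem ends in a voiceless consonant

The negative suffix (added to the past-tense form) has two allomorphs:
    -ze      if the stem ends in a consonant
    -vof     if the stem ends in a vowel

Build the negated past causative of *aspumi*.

aspumiiovof

Since the last vowel of *aspumi* is /i/ (a high vowel), it takes -i, giving *aspumii*.
The causative form *aspumii*: final sound = /i/, a vowel → -o → *aspumiio*.
Since the final sound of the past-tense form *aspumiio* is /o/ (a vowel), it takes -vof, giving *aspumiiovof*.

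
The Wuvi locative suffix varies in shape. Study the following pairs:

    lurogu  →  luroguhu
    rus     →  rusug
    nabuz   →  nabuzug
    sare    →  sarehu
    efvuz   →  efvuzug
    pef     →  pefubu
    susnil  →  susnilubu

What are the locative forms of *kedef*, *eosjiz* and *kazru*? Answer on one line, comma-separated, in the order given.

kedefubu, eosjizug, kazruhu

Looking at the final sound of each stem: -ug when the stem ends in a sibilant (*rus*, *nabuz*, *efvuz*); -ubu when the stem ends in a non-sibilant consonant (*pef*, *susnil*); -hu when the stem ends in a vowel (*lurogu*, *sare*).
Since the final sound of *kedef* is /f/ (a non-sibilant consonant), it takes -ubu, giving *kedefubu*.
Since the final sound of *eosjiz* is /z/ (a sibilant), it takes -ug, giving *eosjizug*.
The final sound of *kazru* is /u/, which is a vowel, so the suffix is -hu, giving *kazruhu*.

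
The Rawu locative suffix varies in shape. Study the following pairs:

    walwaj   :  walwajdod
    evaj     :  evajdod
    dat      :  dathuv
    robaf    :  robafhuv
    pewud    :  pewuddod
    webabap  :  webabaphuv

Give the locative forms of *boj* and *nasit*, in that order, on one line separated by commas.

bojdod, nasithuv

The alternation tracks the final consonant of the stem — -huv when the stem ends in a voiceless consonant (*dat*, *robaf*, *webabap*); -dod when the stem ends in a voiced consonant (*walwaj*, *evaj*, *pewud*).
*boj* — final consonant /j/ (voiced) → -dod → *bojdod*.
The final consonant of *nasit* is /t/, which is voiceless, so the suffix is -huv, giving *nasithuv*.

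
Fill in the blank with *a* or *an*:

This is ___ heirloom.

The indefinite article is chosen by the initial *sound* of the following word, not its spelling.
*heirloom* begins with the sound /ɛ/ (silent h) — a vowel sound.
So the article is *an*: This is an heirloom.

an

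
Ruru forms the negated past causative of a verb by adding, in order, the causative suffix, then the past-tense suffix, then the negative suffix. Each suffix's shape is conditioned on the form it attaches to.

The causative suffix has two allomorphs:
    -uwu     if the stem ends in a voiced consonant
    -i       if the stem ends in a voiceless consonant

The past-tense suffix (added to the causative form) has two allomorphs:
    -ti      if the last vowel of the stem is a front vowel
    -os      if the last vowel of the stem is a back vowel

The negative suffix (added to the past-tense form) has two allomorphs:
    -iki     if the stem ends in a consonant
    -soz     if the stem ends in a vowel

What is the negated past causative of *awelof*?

*awelof* — final consonant /f/ (voiceless) → -i → *awelofi*.
The last vowel of the causative form *awelofi* is /i/, which is a front vowel, so the past-tense suffix is -ti, giving *awelofiti*.
Since the final sound of the past-tense form *awelofiti* is /i/ (a vowel), it takes -soz, giving *awelofitisoz*.

awelofitisoz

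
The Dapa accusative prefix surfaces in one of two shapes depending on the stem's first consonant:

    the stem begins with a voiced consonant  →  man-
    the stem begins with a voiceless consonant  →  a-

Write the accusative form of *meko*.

The first consonant of *meko* is /m/, which is voiced, so the prefix is man-, giving *manmeko*.

manmeko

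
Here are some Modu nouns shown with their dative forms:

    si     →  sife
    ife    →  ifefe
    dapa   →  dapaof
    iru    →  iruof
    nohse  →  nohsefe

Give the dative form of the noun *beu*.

The alternation tracks the last vowel of the stem — -fe when the last vowel of the stem is a front vowel (*si*, *ife*, *nohse*); -of when the last vowel of the stem is a back vowel (*dapa*, *iru*).
Since the last vowel of *beu* is /u/ (a back vowel), it takes -of, giving *beuof*.

beuof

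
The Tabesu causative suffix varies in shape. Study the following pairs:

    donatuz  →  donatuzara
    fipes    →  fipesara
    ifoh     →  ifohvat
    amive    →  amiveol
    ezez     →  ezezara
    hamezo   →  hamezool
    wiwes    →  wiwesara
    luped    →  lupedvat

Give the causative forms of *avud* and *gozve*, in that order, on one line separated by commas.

avudvat, gozveol

The pattern is sibilance of the final sound: -ara when the stem ends in a sibilant (*donatuz*, *fipes*, *ezez*, *wiwes*); -vat when the stem ends in a non-sibilant consonant (*ifoh*, *luped*); -ol when the stem ends in a vowel (*amive*, *hamezo*).
*avud*: final sound = /d/, a non-sibilant consonant → -vat → *avudvat*.
*gozve* — final sound /e/ (a vowel) → -ol → *gozveol*.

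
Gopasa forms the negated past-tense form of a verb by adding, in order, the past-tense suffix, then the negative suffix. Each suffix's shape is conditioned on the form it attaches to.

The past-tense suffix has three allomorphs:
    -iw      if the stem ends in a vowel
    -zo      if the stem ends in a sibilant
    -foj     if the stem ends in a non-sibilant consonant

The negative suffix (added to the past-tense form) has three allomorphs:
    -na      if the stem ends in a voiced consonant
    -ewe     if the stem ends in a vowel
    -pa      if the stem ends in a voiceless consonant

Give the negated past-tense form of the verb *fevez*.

The final sound of *fevez* is /z/, which is a sibilant, so the past-tense suffix is -zo, giving *fevezzo*.
The past-tense form *fevezzo* — final sound /o/ (a vowel) → -ewe → *fevezzoewe*.

fevezzoewe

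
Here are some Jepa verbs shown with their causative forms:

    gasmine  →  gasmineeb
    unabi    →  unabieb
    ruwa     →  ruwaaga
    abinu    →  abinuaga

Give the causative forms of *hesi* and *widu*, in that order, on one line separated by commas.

The alternation tracks the last vowel of the stem — -eb when the last vowel of the stem is a front vowel (*gasmine*, *unabi*); -aga when the last vowel of the stem is a back vowel (*ruwa*, *abinu*).
*hesi* — last vowel /i/ (a front vowel) → -eb → *hesieb*.
*widu* — last vowel /u/ (a back vowel) → -aga → *widuaga*.

hesieb, widuaga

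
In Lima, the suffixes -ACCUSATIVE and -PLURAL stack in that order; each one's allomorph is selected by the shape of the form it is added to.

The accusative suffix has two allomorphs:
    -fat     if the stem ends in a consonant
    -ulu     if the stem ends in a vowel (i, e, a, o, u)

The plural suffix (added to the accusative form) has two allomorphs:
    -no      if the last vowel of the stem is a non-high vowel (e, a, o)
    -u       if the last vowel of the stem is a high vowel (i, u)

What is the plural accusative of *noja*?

The final sound of *noja* is /a/, which is a vowel, so the accusative suffix is -ulu, giving *nojaulu*.
The accusative form *nojaulu* — last vowel /u/ (a high vowel) → -u → *nojauluu*.

nojauluu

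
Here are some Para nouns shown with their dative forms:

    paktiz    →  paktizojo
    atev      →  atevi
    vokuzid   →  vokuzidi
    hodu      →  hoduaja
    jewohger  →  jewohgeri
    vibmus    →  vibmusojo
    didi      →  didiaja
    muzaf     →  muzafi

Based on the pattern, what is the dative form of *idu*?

Looking at the final sound of each stem: -ojo when the stem ends in a sibilant (*paktiz*, *vibmus*); -i when the stem ends in a non-sibilant consonant (*atev*, *vokuzid*, *jewohger*, *muzaf*); -aja when the stem ends in a vowel (*hodu*, *didi*).
Since the final sound of *idu* is /u/ (a vowel), it takes -aja, giving *iduaja*.

iduaja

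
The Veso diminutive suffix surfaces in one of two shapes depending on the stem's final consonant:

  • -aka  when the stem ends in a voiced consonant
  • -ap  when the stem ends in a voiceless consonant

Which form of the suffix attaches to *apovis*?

Since the final consonant of *apovis* is /s/ (voiceless), it takes -ap.

-ap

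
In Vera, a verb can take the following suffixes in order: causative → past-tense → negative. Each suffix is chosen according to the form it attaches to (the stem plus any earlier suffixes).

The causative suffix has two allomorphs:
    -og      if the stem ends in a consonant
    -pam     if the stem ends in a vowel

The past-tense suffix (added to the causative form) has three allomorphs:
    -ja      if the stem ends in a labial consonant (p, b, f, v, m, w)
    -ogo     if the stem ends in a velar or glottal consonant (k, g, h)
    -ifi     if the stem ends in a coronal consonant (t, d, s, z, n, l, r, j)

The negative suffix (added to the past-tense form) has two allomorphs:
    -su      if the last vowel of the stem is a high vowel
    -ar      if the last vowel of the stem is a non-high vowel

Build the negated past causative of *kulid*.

Since the final sound of *kulid* is /d/ (a consonant), it takes -og, giving *kulidog*.
The causative form *kulidog* — final consonant /g/ (velar/glottal) → -ogo → *kulidogogo*.
The last vowel of the past-tense form *kulidogogo* is /o/, which is a non-high vowel, so the negative suffix is -ar, giving *kulidogogoar*.

kulidogogoar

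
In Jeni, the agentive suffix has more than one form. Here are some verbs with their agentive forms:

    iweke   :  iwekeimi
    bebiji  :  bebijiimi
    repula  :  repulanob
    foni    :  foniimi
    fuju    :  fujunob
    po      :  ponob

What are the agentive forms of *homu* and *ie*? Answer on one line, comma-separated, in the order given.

homunob, ieimi

The alternation tracks the last vowel of the stem — -imi when the last vowel of the stem is a front vowel (*iweke*, *bebiji*, *foni*); -nob when the last vowel of the stem is a back vowel (*repula*, *fuju*, *po*).
Since the last vowel of *homu* is /u/ (a back vowel), it takes -nob, giving *homunob*.
*ie*: last vowel = /e/, a front vowel → -imi → *ieimi*.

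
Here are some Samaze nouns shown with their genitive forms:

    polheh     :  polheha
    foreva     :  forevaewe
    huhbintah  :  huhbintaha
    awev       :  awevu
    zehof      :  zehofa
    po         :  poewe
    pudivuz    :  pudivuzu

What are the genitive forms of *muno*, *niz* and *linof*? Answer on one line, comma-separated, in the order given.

munoewe, nizu, linofa

The alternation tracks the final sound of the stem — -a when the stem ends in a voiceless consonant (*polheh*, *huhbintah*, *zehof*); -u when the stem ends in a voiced consonant (*awev*, *pudivuz*); -ewe when the stem ends in a vowel (*foreva*, *po*).
*muno* — final sound /o/ (a vowel) → -ewe → *munoewe*.
*niz*: final sound = /z/, a voiced consonant → -u → *nizu*.
*linof* — final sound /f/ (a voiceless consonant) → -a → *linofa*.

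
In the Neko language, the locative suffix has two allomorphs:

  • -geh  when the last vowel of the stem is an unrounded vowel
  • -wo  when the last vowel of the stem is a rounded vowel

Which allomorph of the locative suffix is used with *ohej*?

-geh

Since the last vowel of *ohej* is /e/ (an unrounded vowel), it takes -geh.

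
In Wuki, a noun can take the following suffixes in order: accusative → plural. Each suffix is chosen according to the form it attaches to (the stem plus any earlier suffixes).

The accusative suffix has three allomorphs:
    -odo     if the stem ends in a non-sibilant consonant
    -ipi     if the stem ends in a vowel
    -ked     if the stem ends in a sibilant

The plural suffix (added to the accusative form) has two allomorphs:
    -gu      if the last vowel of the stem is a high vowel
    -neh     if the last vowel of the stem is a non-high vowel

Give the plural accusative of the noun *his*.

hiskedneh

The final sound of *his* is /s/, which is a sibilant, so the accusative suffix is -ked, giving *hisked*.
The accusative form *hisked* — last vowel /e/ (a non-high vowel) → -neh → *hiskedneh*.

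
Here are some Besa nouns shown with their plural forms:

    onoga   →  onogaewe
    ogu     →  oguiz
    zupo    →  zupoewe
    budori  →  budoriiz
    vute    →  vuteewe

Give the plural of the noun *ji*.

The alternation tracks the last vowel of the stem — -iz when the last vowel of the stem is a high vowel (*ogu*, *budori*); -ewe when the last vowel of the stem is a non-high vowel (*onoga*, *zupo*, *vute*).
*ji* — last vowel /i/ (a high vowel) → -iz → *jiiz*.

jiiz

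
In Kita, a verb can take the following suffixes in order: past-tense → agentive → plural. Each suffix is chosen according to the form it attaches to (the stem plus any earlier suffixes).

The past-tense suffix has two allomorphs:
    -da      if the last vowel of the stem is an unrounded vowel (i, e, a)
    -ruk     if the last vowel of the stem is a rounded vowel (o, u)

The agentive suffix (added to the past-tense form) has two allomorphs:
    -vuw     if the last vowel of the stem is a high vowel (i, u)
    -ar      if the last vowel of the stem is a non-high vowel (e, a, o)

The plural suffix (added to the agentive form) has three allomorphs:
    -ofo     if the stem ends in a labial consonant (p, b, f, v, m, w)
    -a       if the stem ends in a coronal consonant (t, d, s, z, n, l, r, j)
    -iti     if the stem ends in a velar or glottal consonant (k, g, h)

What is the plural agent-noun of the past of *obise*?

obisedaara

*obise* — last vowel /e/ (an unrounded vowel) → -da → *obiseda*.
The last vowel of the past-tense form *obiseda* is /a/, which is a non-high vowel, so the agentive suffix is -ar, giving *obisedaar*.
The agentive form *obisedaar*: final consonant = /r/, coronal → -a → *obisedaara*.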